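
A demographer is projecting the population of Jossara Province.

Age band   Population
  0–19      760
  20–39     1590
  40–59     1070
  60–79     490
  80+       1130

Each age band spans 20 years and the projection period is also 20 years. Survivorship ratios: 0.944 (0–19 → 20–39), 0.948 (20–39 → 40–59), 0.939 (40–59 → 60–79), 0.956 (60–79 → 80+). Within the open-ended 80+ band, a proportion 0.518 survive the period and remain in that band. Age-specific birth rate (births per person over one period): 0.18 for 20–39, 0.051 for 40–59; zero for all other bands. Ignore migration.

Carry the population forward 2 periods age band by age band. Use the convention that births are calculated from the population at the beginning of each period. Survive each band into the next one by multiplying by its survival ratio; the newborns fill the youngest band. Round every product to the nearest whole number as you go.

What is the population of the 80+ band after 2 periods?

Call the bands 1 to 5, youngest first.
— Period 1 —
Births: 1590 × 0.18 = 286 ; 1070 × 0.051 = 55 ⇒ total 341
Band 2: 760 × 0.944 = 717
Band 3: 1590 × 0.948 = 1507
Band 4: 1070 × 0.939 = 1005
Band 5: 490 × 0.956 + 1130 × 0.518 = 468 + 585 = 1053
Population now: 0–19=341, 20–39=717, 40–59=1507, 60–79=1005, 80+=1053
— Period 2 —
Births: 717 × 0.18 = 129 ; 1507 × 0.051 = 77 ⇒ total 206
Band 2: 341 × 0.944 = 322
Band 3: 717 × 0.948 = 680
Band 4: 1507 × 0.939 = 1415
Band 5: 1005 × 0.956 + 1053 × 0.518 = 961 + 545 = 1506
Population now: 0–19=206, 20–39=322, 40–59=680, 60–79=1415, 80+=1506

1506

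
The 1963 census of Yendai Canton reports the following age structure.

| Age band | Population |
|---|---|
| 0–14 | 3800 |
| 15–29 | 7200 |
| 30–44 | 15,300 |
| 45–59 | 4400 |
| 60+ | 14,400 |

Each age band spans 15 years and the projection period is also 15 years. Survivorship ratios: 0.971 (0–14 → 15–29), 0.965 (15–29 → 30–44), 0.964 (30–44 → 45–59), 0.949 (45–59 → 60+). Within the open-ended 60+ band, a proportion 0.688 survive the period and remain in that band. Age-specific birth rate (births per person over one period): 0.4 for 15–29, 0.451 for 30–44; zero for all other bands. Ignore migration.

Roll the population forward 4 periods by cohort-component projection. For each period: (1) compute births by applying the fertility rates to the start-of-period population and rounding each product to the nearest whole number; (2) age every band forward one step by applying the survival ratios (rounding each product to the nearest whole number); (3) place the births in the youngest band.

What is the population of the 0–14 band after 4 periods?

5923

Period 1:
Births: 7200 * 0.4 = 2880, 15300 * 0.451 = 6900 ⇒ total 9780
15–29: 3800 * 0.971 = 3690
30–44: 7200 * 0.965 = 6948
45–59: 15300 * 0.964 = 14749
60+: 4400 * 0.949 + 14400 * 0.688 = 4176 + 9907 = 14083
Giving 9780 / 3690 / 6948 / 14749 / 14083.
Period 2:
Births: 3690 * 0.4 = 1476, 6948 * 0.451 = 3134 ⇒ total 4610
15–29: 9780 * 0.971 = 9496
30–44: 3690 * 0.965 = 3561
45–59: 6948 * 0.964 = 6698
60+: 14749 * 0.949 + 14083 * 0.688 = 13997 + 9689 = 23686
Giving 4610 / 9496 / 3561 / 6698 / 23686.
Period 3:
Births: 9496 * 0.4 = 3798, 3561 * 0.451 = 1606 ⇒ total 5404
15–29: 4610 * 0.971 = 4476
30–44: 9496 * 0.965 = 9164
45–59: 3561 * 0.964 = 3433
60+: 6698 * 0.949 + 23686 * 0.688 = 6356 + 16296 = 22652
Giving 5404 / 4476 / 9164 / 3433 / 22652.
Period 4:
Births: 4476 * 0.4 = 1790, 9164 * 0.451 = 4133 ⇒ total 5923
15–29: 5404 * 0.971 = 5247
30–44: 4476 * 0.965 = 4319
45–59: 9164 * 0.964 = 8834
60+: 3433 * 0.949 + 22652 * 0.688 = 3258 + 15585 = 18843
Giving 5923 / 5247 / 4319 / 8834 / 18843.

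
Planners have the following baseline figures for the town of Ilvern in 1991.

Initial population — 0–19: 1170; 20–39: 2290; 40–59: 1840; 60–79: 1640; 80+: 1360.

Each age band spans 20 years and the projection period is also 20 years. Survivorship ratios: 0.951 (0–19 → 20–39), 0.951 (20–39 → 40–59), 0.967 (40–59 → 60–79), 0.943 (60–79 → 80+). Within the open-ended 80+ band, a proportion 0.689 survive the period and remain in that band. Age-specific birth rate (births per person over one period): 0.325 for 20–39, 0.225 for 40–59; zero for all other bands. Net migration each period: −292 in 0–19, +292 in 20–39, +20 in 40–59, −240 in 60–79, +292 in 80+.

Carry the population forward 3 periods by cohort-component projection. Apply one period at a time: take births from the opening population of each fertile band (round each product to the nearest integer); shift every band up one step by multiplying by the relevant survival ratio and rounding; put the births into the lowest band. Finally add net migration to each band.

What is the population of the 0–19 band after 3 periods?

376

Period 1.
Births: 2290 * 0.325 = 744 ; 1840 * 0.225 = 414 → 1158
20–39: 1170 * 0.951 = 1113
40–59: 2290 * 0.951 = 2178
60–79: 1840 * 0.967 = 1779
80+: 1640 * 0.943 + 1360 * 0.689 = 1547 + 937 = 2484
Net migration: 0–19 − 292 → 866; 20–39 + 292 → 1405; 40–59 + 20 → 2198; 60–79 − 240 → 1539; 80+ + 292 → 2776
→ [866, 1405, 2198, 1539, 2776]
Period 2.
Births: 1405 * 0.325 = 457 ; 2198 * 0.225 = 495 → 952
20–39: 866 * 0.951 = 824
40–59: 1405 * 0.951 = 1336
60–79: 2198 * 0.967 = 2125
80+: 1539 * 0.943 + 2776 * 0.689 = 1451 + 1913 = 3364
Net migration: 0–19 − 292 → 660; 20–39 + 292 → 1116; 40–59 + 20 → 1356; 60–79 − 240 → 1885; 80+ + 292 → 3656
→ [660, 1116, 1356, 1885, 3656]
Period 3.
Births: 1116 * 0.325 = 363 ; 1356 * 0.225 = 305 → 668
20–39: 660 * 0.951 = 628
40–59: 1116 * 0.951 = 1061
60–79: 1356 * 0.967 = 1311
80+: 1885 * 0.943 + 3656 * 0.689 = 1778 + 2519 = 4297
Net migration: 0–19 − 292 → 376; 20–39 + 292 → 920; 40–59 + 20 → 1081; 60–79 − 240 → 1071; 80+ + 292 → 4589
→ [376, 920, 1081, 1071, 4589]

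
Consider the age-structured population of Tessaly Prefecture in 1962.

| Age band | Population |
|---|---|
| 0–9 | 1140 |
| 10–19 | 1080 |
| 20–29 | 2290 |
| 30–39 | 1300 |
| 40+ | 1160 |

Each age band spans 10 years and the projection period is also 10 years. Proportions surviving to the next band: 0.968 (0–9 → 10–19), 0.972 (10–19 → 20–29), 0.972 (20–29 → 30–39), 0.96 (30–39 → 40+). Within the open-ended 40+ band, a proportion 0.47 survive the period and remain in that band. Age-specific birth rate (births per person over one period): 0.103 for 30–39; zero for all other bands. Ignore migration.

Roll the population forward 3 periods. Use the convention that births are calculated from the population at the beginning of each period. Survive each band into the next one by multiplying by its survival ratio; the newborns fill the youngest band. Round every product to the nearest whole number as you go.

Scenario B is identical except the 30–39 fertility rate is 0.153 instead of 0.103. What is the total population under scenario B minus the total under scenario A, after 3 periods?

Period 1:
Births: 1300 * 0.103 = 134
10–19: 1140 * 0.968 = 1104
20–29: 1080 * 0.972 = 1050
30–39: 2290 * 0.972 = 2226
40+: 1300 * 0.96 + 1160 * 0.47 = 1248 + 545 = 1793
→ [134, 1104, 1050, 2226, 1793]
Period 2:
Births: 2226 * 0.103 = 229
10–19: 134 * 0.968 = 130
20–29: 1104 * 0.972 = 1073
30–39: 1050 * 0.972 = 1021
40+: 2226 * 0.96 + 1793 * 0.47 = 2137 + 843 = 2980
→ [229, 130, 1073, 1021, 2980]
Period 3:
Births: 1021 * 0.103 = 105
10–19: 229 * 0.968 = 222
20–29: 130 * 0.972 = 126
30–39: 1073 * 0.972 = 1043
40+: 1021 * 0.96 + 2980 * 0.47 = 980 + 1401 = 2381
→ [105, 222, 126, 1043, 2381]
Scenario A total after 3 periods: 3877
Scenario B projection —
Period 1:
Births: 1300 * 0.153 = 199
10–19: 1140 * 0.968 = 1104
20–29: 1080 * 0.972 = 1050
30–39: 2290 * 0.972 = 2226
40+: 1300 * 0.96 + 1160 * 0.47 = 1248 + 545 = 1793
→ [199, 1104, 1050, 2226, 1793]
Period 2:
Births: 2226 * 0.153 = 341
10–19: 199 * 0.968 = 193
20–29: 1104 * 0.972 = 1073
30–39: 1050 * 0.972 = 1021
40+: 2226 * 0.96 + 1793 * 0.47 = 2137 + 843 = 2980
→ [341, 193, 1073, 1021, 2980]
Period 3:
Births: 1021 * 0.153 = 156
10–19: 341 * 0.968 = 330
20–29: 193 * 0.972 = 188
30–39: 1073 * 0.972 = 1043
40+: 1021 * 0.96 + 2980 * 0.47 = 980 + 1401 = 2381
→ [156, 330, 188, 1043, 2381]
Scenario B total after 3 periods: 4098
Difference B − A = 4098 − 3877 = 221

221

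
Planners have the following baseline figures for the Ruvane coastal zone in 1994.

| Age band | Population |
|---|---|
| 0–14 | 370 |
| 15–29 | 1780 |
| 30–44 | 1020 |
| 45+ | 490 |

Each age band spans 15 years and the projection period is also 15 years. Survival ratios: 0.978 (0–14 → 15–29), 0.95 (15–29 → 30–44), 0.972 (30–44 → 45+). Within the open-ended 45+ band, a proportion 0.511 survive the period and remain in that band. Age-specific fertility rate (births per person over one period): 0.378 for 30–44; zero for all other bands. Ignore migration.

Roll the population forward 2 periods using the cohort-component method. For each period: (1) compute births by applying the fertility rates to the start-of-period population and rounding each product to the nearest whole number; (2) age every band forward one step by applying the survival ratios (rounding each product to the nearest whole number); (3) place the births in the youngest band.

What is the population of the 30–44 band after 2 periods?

Period 1:
Births: 1020 * 0.378 = 386
15–29: 370 * 0.978 = 362
30–44: 1780 * 0.95 = 1691
45+: 1020 * 0.972 + 490 * 0.511 = 991 + 250 = 1241
End of period: [386, 362, 1691, 1241]
Period 2:
Births: 1691 * 0.378 = 639
15–29: 386 * 0.978 = 378
30–44: 362 * 0.95 = 344
45+: 1691 * 0.972 + 1241 * 0.511 = 1644 + 634 = 2278
End of period: [639, 378, 344, 2278]

344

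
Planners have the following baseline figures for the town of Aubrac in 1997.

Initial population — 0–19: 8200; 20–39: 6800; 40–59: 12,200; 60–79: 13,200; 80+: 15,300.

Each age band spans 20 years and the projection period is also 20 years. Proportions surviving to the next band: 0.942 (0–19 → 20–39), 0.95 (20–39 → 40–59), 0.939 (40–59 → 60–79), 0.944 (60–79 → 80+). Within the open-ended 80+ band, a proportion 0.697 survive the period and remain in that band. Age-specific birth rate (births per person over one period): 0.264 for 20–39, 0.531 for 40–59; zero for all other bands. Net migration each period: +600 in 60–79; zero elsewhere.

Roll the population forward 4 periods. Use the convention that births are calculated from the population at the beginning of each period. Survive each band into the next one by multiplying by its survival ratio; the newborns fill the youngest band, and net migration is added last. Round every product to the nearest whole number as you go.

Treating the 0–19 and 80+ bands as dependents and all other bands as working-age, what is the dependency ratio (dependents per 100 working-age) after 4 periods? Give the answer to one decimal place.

166.8

Numbering the bands 1..5 from youngest to oldest:
After projecting period 1:
Births: 6800 * 0.264 = 1795  |  12200 * 0.531 = 6478 ⇒ total 8273
Band 2: 8200 * 0.942 = 7724
Band 3: 6800 * 0.95 = 6460
Band 4: 12200 * 0.939 = 11456
Band 5: 13200 * 0.944 + 15300 * 0.697 = 12461 + 10664 = 23125
Net migration: Band 4 + 600 → 12056
Giving 8273 / 7724 / 6460 / 12056 / 23125.
After projecting period 2:
Births: 7724 * 0.264 = 2039  |  6460 * 0.531 = 3430 ⇒ total 5469
Band 2: 8273 * 0.942 = 7793
Band 3: 7724 * 0.95 = 7338
Band 4: 6460 * 0.939 = 6066
Band 5: 12056 * 0.944 + 23125 * 0.697 = 11381 + 16118 = 27499
Net migration: Band 4 + 600 → 6666
Giving 5469 / 7793 / 7338 / 6666 / 27499.
After projecting period 3:
Births: 7793 * 0.264 = 2057  |  7338 * 0.531 = 3896 ⇒ total 5953
Band 2: 5469 * 0.942 = 5152
Band 3: 7793 * 0.95 = 7403
Band 4: 7338 * 0.939 = 6890
Band 5: 6666 * 0.944 + 27499 * 0.697 = 6293 + 19167 = 25460
Net migration: Band 4 + 600 → 7490
Giving 5953 / 5152 / 7403 / 7490 / 25460.
After projecting period 4:
Births: 5152 * 0.264 = 1360  |  7403 * 0.531 = 3931 ⇒ total 5291
Band 2: 5953 * 0.942 = 5608
Band 3: 5152 * 0.95 = 4894
Band 4: 7403 * 0.939 = 6951
Band 5: 7490 * 0.944 + 25460 * 0.697 = 7071 + 17746 = 24817
Net migration: Band 4 + 600 → 7551
Giving 5291 / 5608 / 4894 / 7551 / 24817.
Dependents (band 0–19 + band 80+) = 5291 + 24817 = 30108; working-age = 18053; ratio = 30108/18053 × 100 = 166.8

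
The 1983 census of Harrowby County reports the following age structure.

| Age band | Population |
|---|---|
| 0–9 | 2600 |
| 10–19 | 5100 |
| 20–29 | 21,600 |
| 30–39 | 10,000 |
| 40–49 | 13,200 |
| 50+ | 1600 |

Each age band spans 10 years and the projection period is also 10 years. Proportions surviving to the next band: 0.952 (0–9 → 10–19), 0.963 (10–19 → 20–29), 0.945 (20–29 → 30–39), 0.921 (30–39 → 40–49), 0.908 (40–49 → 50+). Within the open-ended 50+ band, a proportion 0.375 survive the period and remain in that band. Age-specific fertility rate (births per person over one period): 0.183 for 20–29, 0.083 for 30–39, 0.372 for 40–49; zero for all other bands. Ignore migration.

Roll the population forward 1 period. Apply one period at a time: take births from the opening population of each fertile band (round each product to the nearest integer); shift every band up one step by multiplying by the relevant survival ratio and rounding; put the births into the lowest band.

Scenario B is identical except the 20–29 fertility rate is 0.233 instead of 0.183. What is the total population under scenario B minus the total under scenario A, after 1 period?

— Period 1 —
Births: 21600 × 0.183 = 3953 ; 10000 × 0.083 = 830 ; 13200 × 0.372 = 4910 → total 9693
10–19: 2600 × 0.952 = 2475
20–29: 5100 × 0.963 = 4911
30–39: 21600 × 0.945 = 20412
40–49: 10000 × 0.921 = 9210
50+: 13200 × 0.908 + 1600 × 0.375 = 11986 + 600 = 12586
Population now: 0–9=9693, 10–19=2475, 20–29=4911, 30–39=20412, 40–49=9210, 50+=12586
Scenario A total after 1 period: 59287
Scenario B projection —
— Period 1 —
Births: 21600 × 0.233 = 5033 ; 10000 × 0.083 = 830 ; 13200 × 0.372 = 4910 → total 10773
10–19: 2600 × 0.952 = 2475
20–29: 5100 × 0.963 = 4911
30–39: 21600 × 0.945 = 20412
40–49: 10000 × 0.921 = 9210
50+: 13200 × 0.908 + 1600 × 0.375 = 11986 + 600 = 12586
Population now: 0–9=10773, 10–19=2475, 20–29=4911, 30–39=20412, 40–49=9210, 50+=12586
Scenario B total after 1 period: 60367
Difference B − A = 60367 − 59287 = 1080

1080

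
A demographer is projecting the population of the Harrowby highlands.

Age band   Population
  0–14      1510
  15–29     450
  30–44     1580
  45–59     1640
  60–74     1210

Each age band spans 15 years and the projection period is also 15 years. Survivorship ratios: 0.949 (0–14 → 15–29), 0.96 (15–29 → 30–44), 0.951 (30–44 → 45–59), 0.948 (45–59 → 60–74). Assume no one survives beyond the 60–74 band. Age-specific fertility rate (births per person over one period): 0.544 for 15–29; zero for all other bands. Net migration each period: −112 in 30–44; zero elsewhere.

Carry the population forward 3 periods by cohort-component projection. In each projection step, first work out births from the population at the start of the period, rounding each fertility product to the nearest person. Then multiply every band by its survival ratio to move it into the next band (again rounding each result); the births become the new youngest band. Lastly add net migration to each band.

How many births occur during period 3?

127

— Period 1 —
Births: 450 * 0.544 = 245
15–29: 1510 * 0.949 = 1433
30–44: 450 * 0.96 = 432
45–59: 1580 * 0.951 = 1503
60–74: 1640 * 0.948 = 1555
Net migration: 30–44 − 112 → 320
→ [245, 1433, 320, 1503, 1555]
— Period 2 —
Births: 1433 * 0.544 = 780
15–29: 245 * 0.949 = 233
30–44: 1433 * 0.96 = 1376
45–59: 320 * 0.951 = 304
60–74: 1503 * 0.948 = 1425
Net migration: 30–44 − 112 → 1264
→ [780, 233, 1264, 304, 1425]
— Period 3 —
Births: 233 * 0.544 = 127
15–29: 780 * 0.949 = 740
30–44: 233 * 0.96 = 224
45–59: 1264 * 0.951 = 1202
60–74: 304 * 0.948 = 288
Net migration: 30–44 − 112 → 112
→ [127, 740, 112, 1202, 288]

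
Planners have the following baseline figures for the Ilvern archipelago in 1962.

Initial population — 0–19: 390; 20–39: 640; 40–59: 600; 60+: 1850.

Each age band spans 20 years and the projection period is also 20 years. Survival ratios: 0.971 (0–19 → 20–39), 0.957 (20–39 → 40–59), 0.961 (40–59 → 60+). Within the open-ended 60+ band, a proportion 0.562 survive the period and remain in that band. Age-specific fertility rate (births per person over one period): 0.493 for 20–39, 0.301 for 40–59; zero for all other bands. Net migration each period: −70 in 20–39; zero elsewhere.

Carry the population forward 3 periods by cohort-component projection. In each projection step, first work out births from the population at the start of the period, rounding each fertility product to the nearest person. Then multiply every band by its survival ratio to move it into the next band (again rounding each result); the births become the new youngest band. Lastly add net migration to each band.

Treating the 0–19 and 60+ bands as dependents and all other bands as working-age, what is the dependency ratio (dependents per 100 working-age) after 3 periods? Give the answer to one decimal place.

217.8

Numbering the bands 1..4 from youngest to oldest:
Period 1:
Births: 640 × 0.493 = 316, 600 × 0.301 = 181 — total 497
Band 2: 390 × 0.971 = 379
Band 3: 640 × 0.957 = 612
Band 4: 600 × 0.961 + 1850 × 0.562 = 577 + 1040 = 1617
Net migration: Band 2 − 70 → 309
→ [497, 309, 612, 1617]
Period 2:
Births: 309 × 0.493 = 152, 612 × 0.301 = 184 — total 336
Band 2: 497 × 0.971 = 483
Band 3: 309 × 0.957 = 296
Band 4: 612 × 0.961 + 1617 × 0.562 = 588 + 909 = 1497
Net migration: Band 2 − 70 → 413
→ [336, 413, 296, 1497]
Period 3:
Births: 413 × 0.493 = 204, 296 × 0.301 = 89 — total 293
Band 2: 336 × 0.971 = 326
Band 3: 413 × 0.957 = 395
Band 4: 296 × 0.961 + 1497 × 0.562 = 284 + 841 = 1125
Net migration: Band 2 − 70 → 256
→ [293, 256, 395, 1125]
Dependents (band 0–19 + band 60+) = 293 + 1125 = 1418; working-age = 651; ratio = 1418/651 × 100 = 217.8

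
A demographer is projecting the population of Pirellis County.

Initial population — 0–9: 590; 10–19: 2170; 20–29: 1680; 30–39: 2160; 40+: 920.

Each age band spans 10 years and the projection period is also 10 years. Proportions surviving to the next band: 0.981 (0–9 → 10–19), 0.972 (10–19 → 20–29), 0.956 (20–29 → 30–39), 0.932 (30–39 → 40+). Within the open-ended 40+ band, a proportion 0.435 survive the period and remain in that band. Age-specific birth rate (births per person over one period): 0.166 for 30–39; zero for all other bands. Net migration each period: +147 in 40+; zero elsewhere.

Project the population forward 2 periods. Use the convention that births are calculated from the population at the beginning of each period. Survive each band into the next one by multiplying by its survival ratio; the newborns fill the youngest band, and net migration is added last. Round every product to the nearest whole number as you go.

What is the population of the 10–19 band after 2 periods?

Let band 1 be 0–9 through band 5 = 40+.
After projecting period 1:
Births: 2160 * 0.166 = 359
Band 2: 590 * 0.981 = 579
Band 3: 2170 * 0.972 = 2109
Band 4: 1680 * 0.956 = 1606
Band 5: 2160 * 0.932 + 920 * 0.435 = 2013 + 400 = 2413
Net migration: Band 5 + 147 → 2560
→ [359, 579, 2109, 1606, 2560]
After projecting period 2:
Births: 1606 * 0.166 = 267
Band 2: 359 * 0.981 = 352
Band 3: 579 * 0.972 = 563
Band 4: 2109 * 0.956 = 2016
Band 5: 1606 * 0.932 + 2560 * 0.435 = 1497 + 1114 = 2611
Net migration: Band 5 + 147 → 2758
→ [267, 352, 563, 2016, 2758]

352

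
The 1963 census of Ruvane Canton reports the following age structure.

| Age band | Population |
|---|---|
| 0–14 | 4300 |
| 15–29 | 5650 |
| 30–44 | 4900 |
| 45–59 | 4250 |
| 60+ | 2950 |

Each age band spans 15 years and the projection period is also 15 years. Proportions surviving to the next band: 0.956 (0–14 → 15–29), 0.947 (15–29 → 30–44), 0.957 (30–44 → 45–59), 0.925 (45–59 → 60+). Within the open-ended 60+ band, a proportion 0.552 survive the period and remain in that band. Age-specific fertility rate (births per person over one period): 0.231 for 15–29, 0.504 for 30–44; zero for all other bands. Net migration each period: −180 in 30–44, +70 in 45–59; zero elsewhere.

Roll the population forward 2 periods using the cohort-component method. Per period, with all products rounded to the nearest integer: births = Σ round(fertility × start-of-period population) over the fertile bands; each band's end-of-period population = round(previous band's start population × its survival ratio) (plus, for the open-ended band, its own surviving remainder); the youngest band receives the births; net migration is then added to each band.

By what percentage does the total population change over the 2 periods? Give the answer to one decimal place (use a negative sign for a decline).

6.0

Let group 1 be 0–14 through group 5 = 60+.
— Period 1 —
Births: 5650 × 0.231 = 1305  |  4900 × 0.504 = 2470 ⇒ total 3775
Group 2: 4300 × 0.956 = 4111
Group 3: 5650 × 0.947 = 5351
Group 4: 4900 × 0.957 = 4689
Group 5: 4250 × 0.925 + 2950 × 0.552 = 3931 + 1628 = 5559
Net migration: Group 3 − 180 → 5171; Group 4 + 70 → 4759
End of period: [3775, 4111, 5171, 4759, 5559]
— Period 2 —
Births: 4111 × 0.231 = 950  |  5171 × 0.504 = 2606 ⇒ total 3556
Group 2: 3775 × 0.956 = 3609
Group 3: 4111 × 0.947 = 3893
Group 4: 5171 × 0.957 = 4949
Group 5: 4759 × 0.925 + 5559 × 0.552 = 4402 + 3069 = 7471
Net migration: Group 3 − 180 → 3713; Group 4 + 70 → 5019
End of period: [3556, 3609, 3713, 5019, 7471]
Total: 22050 → 23368; change = 1318; percentage change = 6.0%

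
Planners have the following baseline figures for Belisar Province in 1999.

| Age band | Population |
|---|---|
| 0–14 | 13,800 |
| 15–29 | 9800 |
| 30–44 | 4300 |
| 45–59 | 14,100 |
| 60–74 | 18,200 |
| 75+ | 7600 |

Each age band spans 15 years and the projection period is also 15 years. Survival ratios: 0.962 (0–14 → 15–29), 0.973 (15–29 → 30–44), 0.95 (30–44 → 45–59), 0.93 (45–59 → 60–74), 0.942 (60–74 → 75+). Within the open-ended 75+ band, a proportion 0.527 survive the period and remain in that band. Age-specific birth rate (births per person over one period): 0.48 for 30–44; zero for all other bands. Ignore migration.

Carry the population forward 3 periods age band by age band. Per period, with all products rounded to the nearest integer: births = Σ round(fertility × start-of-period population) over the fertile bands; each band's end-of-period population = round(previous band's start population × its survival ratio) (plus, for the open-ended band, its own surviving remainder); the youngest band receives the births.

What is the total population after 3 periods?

(Groups numbered youngest = 1 to oldest = 6.)
— Period 1 —
Births: 4300 * 0.48 = 2064
Group 2: 13800 * 0.962 = 13276
Group 3: 9800 * 0.973 = 9535
Group 4: 4300 * 0.95 = 4085
Group 5: 14100 * 0.93 = 13113
Group 6: 18200 * 0.942 + 7600 * 0.527 = 17144 + 4005 = 21149
Giving 2064 / 13276 / 9535 / 4085 / 13113 / 21149.
— Period 2 —
Births: 9535 * 0.48 = 4577
Group 2: 2064 * 0.962 = 1986
Group 3: 13276 * 0.973 = 12918
Group 4: 9535 * 0.95 = 9058
Group 5: 4085 * 0.93 = 3799
Group 6: 13113 * 0.942 + 21149 * 0.527 = 12352 + 11146 = 23498
Giving 4577 / 1986 / 12918 / 9058 / 3799 / 23498.
— Period 3 —
Births: 12918 * 0.48 = 6201
Group 2: 4577 * 0.962 = 4403
Group 3: 1986 * 0.973 = 1932
Group 4: 12918 * 0.95 = 12272
Group 5: 9058 * 0.93 = 8424
Group 6: 3799 * 0.942 + 23498 * 0.527 = 3579 + 12383 = 15962
Giving 6201 / 4403 / 1932 / 12272 / 8424 / 15962.
Total after period 3: 6201 + 4403 + 1932 + 12272 + 8424 + 15962 = 49194

49194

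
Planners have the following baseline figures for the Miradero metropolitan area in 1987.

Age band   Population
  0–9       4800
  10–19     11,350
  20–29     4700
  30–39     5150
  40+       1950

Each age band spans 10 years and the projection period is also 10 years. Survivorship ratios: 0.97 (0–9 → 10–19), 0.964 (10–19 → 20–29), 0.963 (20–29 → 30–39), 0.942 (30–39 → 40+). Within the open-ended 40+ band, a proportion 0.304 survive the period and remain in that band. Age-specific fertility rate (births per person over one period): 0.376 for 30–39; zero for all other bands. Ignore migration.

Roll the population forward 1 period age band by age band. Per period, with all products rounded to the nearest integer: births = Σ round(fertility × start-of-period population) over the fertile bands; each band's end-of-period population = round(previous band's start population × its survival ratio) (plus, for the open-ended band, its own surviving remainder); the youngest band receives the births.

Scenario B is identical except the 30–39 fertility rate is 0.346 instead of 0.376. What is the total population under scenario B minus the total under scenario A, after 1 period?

[period 1]
Births: 5150 × 0.376 = 1936
10–19: 4800 × 0.97 = 4656
20–29: 11350 × 0.964 = 10941
30–39: 4700 × 0.963 = 4526
40+: 5150 × 0.942 + 1950 × 0.304 = 4851 + 593 = 5444
End of period: [1936, 4656, 10941, 4526, 5444]
Scenario A total after 1 period: 27503
Scenario B projection —
[period 1]
Births: 5150 × 0.346 = 1782
10–19: 4800 × 0.97 = 4656
20–29: 11350 × 0.964 = 10941
30–39: 4700 × 0.963 = 4526
40+: 5150 × 0.942 + 1950 × 0.304 = 4851 + 593 = 5444
End of period: [1782, 4656, 10941, 4526, 5444]
Scenario B total after 1 period: 27349
Difference B − A = 27349 − 27503 = -154

-154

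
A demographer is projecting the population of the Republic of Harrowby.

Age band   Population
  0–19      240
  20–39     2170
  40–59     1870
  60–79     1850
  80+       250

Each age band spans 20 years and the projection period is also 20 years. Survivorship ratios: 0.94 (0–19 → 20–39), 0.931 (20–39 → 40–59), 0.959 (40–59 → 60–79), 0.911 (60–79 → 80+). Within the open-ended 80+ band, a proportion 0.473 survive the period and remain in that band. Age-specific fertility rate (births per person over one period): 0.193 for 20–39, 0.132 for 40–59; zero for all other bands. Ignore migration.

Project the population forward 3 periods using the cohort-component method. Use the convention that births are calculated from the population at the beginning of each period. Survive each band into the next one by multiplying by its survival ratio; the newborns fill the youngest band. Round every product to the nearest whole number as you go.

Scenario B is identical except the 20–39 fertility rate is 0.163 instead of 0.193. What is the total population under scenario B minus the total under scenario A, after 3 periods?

-92

Let band 1 be 0–19 through band 5 = 80+.
Period 1.
Births: 2170 × 0.193 = 419  |  1870 × 0.132 = 247 → total 666
Band 2: 240 × 0.94 = 226
Band 3: 2170 × 0.931 = 2020
Band 4: 1870 × 0.959 = 1793
Band 5: 1850 × 0.911 + 250 × 0.473 = 1685 + 118 = 1803
→ [666, 226, 2020, 1793, 1803]
Period 2.
Births: 226 × 0.193 = 44  |  2020 × 0.132 = 267 → total 311
Band 2: 666 × 0.94 = 626
Band 3: 226 × 0.931 = 210
Band 4: 2020 × 0.959 = 1937
Band 5: 1793 × 0.911 + 1803 × 0.473 = 1633 + 853 = 2486
→ [311, 626, 210, 1937, 2486]
Period 3.
Births: 626 × 0.193 = 121  |  210 × 0.132 = 28 → total 149
Band 2: 311 × 0.94 = 292
Band 3: 626 × 0.931 = 583
Band 4: 210 × 0.959 = 201
Band 5: 1937 × 0.911 + 2486 × 0.473 = 1765 + 1176 = 2941
→ [149, 292, 583, 201, 2941]
Scenario A total after 3 periods: 4166
Scenario B projection —
Period 1.
Births: 2170 × 0.163 = 354  |  1870 × 0.132 = 247 → total 601
Band 2: 240 × 0.94 = 226
Band 3: 2170 × 0.931 = 2020
Band 4: 1870 × 0.959 = 1793
Band 5: 1850 × 0.911 + 250 × 0.473 = 1685 + 118 = 1803
→ [601, 226, 2020, 1793, 1803]
Period 2.
Births: 226 × 0.163 = 37  |  2020 × 0.132 = 267 → total 304
Band 2: 601 × 0.94 = 565
Band 3: 226 × 0.931 = 210
Band 4: 2020 × 0.959 = 1937
Band 5: 1793 × 0.911 + 1803 × 0.473 = 1633 + 853 = 2486
→ [304, 565, 210, 1937, 2486]
Period 3.
Births: 565 × 0.163 = 92  |  210 × 0.132 = 28 → total 120
Band 2: 304 × 0.94 = 286
Band 3: 565 × 0.931 = 526
Band 4: 210 × 0.959 = 201
Band 5: 1937 × 0.911 + 2486 × 0.473 = 1765 + 1176 = 2941
→ [120, 286, 526, 201, 2941]
Scenario B total after 3 periods: 4074
Difference B − A = 4074 − 4166 = -92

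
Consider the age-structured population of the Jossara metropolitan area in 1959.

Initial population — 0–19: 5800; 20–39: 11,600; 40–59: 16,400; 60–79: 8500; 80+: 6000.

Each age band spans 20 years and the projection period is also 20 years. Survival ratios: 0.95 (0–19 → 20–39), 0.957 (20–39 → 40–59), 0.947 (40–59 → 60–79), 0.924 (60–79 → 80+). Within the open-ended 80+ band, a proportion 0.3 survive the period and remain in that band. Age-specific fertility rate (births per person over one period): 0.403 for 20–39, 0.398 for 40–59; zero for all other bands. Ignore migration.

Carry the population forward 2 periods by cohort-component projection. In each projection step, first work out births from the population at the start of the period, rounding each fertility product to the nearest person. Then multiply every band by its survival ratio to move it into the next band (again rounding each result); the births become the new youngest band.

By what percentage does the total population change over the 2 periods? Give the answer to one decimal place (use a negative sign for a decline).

4.2

— Period 1 —
Births: 11600 × 0.403 = 4675, 16400 × 0.398 = 6527 — total 11202
20–39: 5800 × 0.95 = 5510
40–59: 11600 × 0.957 = 11101
60–79: 16400 × 0.947 = 15531
80+: 8500 × 0.924 + 6000 × 0.3 = 7854 + 1800 = 9654
→ [11202, 5510, 11101, 15531, 9654]
— Period 2 —
Births: 5510 × 0.403 = 2221, 11101 × 0.398 = 4418 — total 6639
20–39: 11202 × 0.95 = 10642
40–59: 5510 × 0.957 = 5273
60–79: 11101 × 0.947 = 10513
80+: 15531 × 0.924 + 9654 × 0.3 = 14351 + 2896 = 17247
→ [6639, 10642, 5273, 10513, 17247]
Total: 48300 → 50314; change = 2014; percentage change = 4.2%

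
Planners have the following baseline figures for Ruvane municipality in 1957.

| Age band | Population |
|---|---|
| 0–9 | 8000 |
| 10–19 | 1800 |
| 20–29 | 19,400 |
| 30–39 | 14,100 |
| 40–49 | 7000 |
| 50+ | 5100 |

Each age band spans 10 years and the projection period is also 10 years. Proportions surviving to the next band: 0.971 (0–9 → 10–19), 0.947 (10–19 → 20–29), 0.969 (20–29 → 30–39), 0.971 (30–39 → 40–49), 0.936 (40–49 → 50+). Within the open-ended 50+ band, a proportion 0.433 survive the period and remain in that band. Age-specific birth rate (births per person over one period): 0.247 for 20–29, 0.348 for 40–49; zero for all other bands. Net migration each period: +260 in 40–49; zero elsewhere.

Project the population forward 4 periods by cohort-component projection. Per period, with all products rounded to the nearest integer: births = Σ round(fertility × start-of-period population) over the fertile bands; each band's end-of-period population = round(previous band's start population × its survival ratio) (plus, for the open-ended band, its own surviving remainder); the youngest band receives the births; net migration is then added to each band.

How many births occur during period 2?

5276

(Bands numbered youngest = 1 to oldest = 6.)
— Period 1 —
Births: 19400 × 0.247 = 4792  |  7000 × 0.348 = 2436 → total 7228
Band 2: 8000 × 0.971 = 7768
Band 3: 1800 × 0.947 = 1705
Band 4: 19400 × 0.969 = 18799
Band 5: 14100 × 0.971 = 13691
Band 6: 7000 × 0.936 + 5100 × 0.433 = 6552 + 2208 = 8760
Net migration: Band 5 + 260 → 13951
Giving 7228 / 7768 / 1705 / 18799 / 13951 / 8760.
— Period 2 —
Births: 1705 × 0.247 = 421  |  13951 × 0.348 = 4855 → total 5276
Band 2: 7228 × 0.971 = 7018
Band 3: 7768 × 0.947 = 7356
Band 4: 1705 × 0.969 = 1652
Band 5: 18799 × 0.971 = 18254
Band 6: 13951 × 0.936 + 8760 × 0.433 = 13058 + 3793 = 16851
Net migration: Band 5 + 260 → 18514
Giving 5276 / 7018 / 7356 / 1652 / 18514 / 16851.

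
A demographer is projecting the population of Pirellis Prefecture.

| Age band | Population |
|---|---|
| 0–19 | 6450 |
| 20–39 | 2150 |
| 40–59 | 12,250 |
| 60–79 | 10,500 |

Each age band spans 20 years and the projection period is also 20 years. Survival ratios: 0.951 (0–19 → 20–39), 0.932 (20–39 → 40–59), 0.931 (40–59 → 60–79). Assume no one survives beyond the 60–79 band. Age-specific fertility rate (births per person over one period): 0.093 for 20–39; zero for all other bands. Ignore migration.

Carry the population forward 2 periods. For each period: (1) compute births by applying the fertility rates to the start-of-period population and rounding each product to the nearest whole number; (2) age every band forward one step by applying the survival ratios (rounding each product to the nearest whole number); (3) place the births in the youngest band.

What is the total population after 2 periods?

8343

(Groups numbered youngest = 1 to oldest = 4.)
Period 1:
Births: 2150 × 0.093 = 200
Group 2: 6450 × 0.951 = 6134
Group 3: 2150 × 0.932 = 2004
Group 4: 12250 × 0.931 = 11405
End of period: [200, 6134, 2004, 11405]
Period 2:
Births: 6134 × 0.093 = 570
Group 2: 200 × 0.951 = 190
Group 3: 6134 × 0.932 = 5717
Group 4: 2004 × 0.931 = 1866
End of period: [570, 190, 5717, 1866]
Total after period 2: 570 + 190 + 5717 + 1866 = 8343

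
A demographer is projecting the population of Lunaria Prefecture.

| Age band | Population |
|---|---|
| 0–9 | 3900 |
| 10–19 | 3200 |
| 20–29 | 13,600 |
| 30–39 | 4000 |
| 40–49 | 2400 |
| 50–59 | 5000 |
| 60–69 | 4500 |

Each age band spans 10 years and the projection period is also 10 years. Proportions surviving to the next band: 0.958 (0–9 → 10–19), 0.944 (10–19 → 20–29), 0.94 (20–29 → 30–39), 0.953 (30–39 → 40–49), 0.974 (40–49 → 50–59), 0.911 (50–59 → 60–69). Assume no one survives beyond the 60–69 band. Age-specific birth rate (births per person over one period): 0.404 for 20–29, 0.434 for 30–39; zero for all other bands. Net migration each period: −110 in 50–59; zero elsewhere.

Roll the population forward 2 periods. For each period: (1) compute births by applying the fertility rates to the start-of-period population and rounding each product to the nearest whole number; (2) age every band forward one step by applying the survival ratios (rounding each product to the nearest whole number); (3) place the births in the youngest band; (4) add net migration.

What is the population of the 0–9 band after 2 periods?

6768

Period 1.
Births: 13600 × 0.404 = 5494  |  4000 × 0.434 = 1736 → 7230
10–19: 3900 × 0.958 = 3736
20–29: 3200 × 0.944 = 3021
30–39: 13600 × 0.94 = 12784
40–49: 4000 × 0.953 = 3812
50–59: 2400 × 0.974 = 2338
60–69: 5000 × 0.911 = 4555
Net migration: 50–59 − 110 → 2228
Population now: 0–9=7230, 10–19=3736, 20–29=3021, 30–39=12784, 40–49=3812, 50–59=2228, 60–69=4555
Period 2.
Births: 3021 × 0.404 = 1220  |  12784 × 0.434 = 5548 → 6768
10–19: 7230 × 0.958 = 6926
20–29: 3736 × 0.944 = 3527
30–39: 3021 × 0.94 = 2840
40–49: 12784 × 0.953 = 12183
50–59: 3812 × 0.974 = 3713
60–69: 2228 × 0.911 = 2030
Net migration: 50–59 − 110 → 3603
Population now: 0–9=6768, 10–19=6926, 20–29=3527, 30–39=2840, 40–49=12183, 50–59=3603, 60–69=2030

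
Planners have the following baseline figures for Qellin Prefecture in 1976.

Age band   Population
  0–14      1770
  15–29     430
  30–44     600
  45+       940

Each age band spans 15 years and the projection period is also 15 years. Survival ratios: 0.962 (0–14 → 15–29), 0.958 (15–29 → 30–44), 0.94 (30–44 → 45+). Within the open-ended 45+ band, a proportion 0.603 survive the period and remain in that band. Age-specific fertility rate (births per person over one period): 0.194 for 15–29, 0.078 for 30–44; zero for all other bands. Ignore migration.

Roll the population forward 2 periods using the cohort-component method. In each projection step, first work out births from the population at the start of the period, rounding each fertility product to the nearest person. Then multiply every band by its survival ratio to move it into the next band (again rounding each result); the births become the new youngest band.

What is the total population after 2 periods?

3187

After projecting period 1:
Births: 430 × 0.194 = 83 ; 600 × 0.078 = 47 → total 130
15–29: 1770 × 0.962 = 1703
30–44: 430 × 0.958 = 412
45+: 600 × 0.94 + 940 × 0.603 = 564 + 567 = 1131
→ [130, 1703, 412, 1131]
After projecting period 2:
Births: 1703 × 0.194 = 330 ; 412 × 0.078 = 32 → total 362
15–29: 130 × 0.962 = 125
30–44: 1703 × 0.958 = 1631
45+: 412 × 0.94 + 1131 × 0.603 = 387 + 682 = 1069
→ [362, 125, 1631, 1069]
Total after period 2: 362 + 125 + 1631 + 1069 = 3187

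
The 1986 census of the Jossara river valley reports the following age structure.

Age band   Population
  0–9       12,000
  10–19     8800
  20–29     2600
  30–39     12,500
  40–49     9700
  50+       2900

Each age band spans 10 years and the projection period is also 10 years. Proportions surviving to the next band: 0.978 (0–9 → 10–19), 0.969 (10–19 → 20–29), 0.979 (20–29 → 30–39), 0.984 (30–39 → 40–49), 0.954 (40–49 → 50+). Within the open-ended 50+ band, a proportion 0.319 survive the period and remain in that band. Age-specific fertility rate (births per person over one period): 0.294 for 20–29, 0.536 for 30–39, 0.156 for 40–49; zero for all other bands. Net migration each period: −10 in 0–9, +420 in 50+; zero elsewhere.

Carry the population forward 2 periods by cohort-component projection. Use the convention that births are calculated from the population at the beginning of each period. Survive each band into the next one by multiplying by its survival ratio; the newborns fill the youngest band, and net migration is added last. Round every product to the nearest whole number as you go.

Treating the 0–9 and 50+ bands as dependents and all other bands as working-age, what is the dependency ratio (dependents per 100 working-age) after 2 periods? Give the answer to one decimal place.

Period 1.
Births: 2600 × 0.294 = 764  |  12500 × 0.536 = 6700  |  9700 × 0.156 = 1513 → 8977
10–19: 12000 × 0.978 = 11736
20–29: 8800 × 0.969 = 8527
30–39: 2600 × 0.979 = 2545
40–49: 12500 × 0.984 = 12300
50+: 9700 × 0.954 + 2900 × 0.319 = 9254 + 925 = 10179
Net migration: 0–9 − 10 → 8967; 50+ + 420 → 10599
End of period: [8967, 11736, 8527, 2545, 12300, 10599]
Period 2.
Births: 8527 × 0.294 = 2507  |  2545 × 0.536 = 1364  |  12300 × 0.156 = 1919 → 5790
10–19: 8967 × 0.978 = 8770
20–29: 11736 × 0.969 = 11372
30–39: 8527 × 0.979 = 8348
40–49: 2545 × 0.984 = 2504
50+: 12300 × 0.954 + 10599 × 0.319 = 11734 + 3381 = 15115
Net migration: 0–9 − 10 → 5780; 50+ + 420 → 15535
End of period: [5780, 8770, 11372, 8348, 2504, 15535]
Dependents (band 0–9 + band 50+) = 5780 + 15535 = 21315; working-age = 30994; ratio = 21315/30994 × 100 = 68.8

68.8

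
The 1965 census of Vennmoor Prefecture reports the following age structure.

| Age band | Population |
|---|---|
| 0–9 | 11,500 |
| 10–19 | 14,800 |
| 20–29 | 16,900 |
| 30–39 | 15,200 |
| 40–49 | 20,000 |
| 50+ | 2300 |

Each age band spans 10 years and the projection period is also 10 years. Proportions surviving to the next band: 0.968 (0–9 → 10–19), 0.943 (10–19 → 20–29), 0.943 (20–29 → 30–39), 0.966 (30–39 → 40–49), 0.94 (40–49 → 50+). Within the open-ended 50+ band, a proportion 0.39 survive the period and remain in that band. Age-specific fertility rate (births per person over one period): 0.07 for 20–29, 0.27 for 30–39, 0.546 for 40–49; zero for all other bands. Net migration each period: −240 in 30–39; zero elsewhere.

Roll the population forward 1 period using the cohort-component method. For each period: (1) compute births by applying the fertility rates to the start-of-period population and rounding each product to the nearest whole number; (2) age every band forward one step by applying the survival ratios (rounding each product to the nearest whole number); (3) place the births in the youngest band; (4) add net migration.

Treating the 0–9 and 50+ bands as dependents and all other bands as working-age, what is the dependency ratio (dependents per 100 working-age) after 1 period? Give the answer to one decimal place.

Call the bands 1 to 6, youngest first.
[period 1]
Births: 16900 * 0.07 = 1183, 15200 * 0.27 = 4104, 20000 * 0.546 = 10920 ⇒ total 16207
Band 2: 11500 * 0.968 = 11132
Band 3: 14800 * 0.943 = 13956
Band 4: 16900 * 0.943 = 15937
Band 5: 15200 * 0.966 = 14683
Band 6: 20000 * 0.94 + 2300 * 0.39 = 18800 + 897 = 19697
Net migration: Band 4 − 240 → 15697
Giving 16207 / 11132 / 13956 / 15697 / 14683 / 19697.
Dependents (band 0–9 + band 50+) = 16207 + 19697 = 35904; working-age = 55468; ratio = 35904/55468 × 100 = 64.7

64.7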